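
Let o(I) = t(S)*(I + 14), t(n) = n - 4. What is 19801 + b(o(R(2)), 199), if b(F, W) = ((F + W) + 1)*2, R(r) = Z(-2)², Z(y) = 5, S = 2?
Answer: 20045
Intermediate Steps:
t(n) = -4 + n
R(r) = 25 (R(r) = 5² = 25)
o(I) = -28 - 2*I (o(I) = (-4 + 2)*(I + 14) = -2*(14 + I) = -28 - 2*I)
b(F, W) = 2 + 2*F + 2*W (b(F, W) = (1 + F + W)*2 = 2 + 2*F + 2*W)
19801 + b(o(R(2)), 199) = 19801 + (2 + 2*(-28 - 2*25) + 2*199) = 19801 + (2 + 2*(-28 - 50) + 398) = 19801 + (2 + 2*(-78) + 398) = 19801 + (2 - 156 + 398) = 19801 + 244 = 20045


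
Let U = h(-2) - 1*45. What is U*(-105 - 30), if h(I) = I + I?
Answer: 6615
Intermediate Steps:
h(I) = 2*I
U = -49 (U = 2*(-2) - 1*45 = -4 - 45 = -49)
U*(-105 - 30) = -49*(-105 - 30) = -49*(-135) = 6615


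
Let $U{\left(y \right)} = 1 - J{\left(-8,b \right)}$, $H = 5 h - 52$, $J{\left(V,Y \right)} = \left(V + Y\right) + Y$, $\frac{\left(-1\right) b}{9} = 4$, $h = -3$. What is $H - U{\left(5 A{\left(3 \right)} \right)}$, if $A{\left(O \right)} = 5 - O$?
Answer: $-148$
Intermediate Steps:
$b = -36$ ($b = \left(-9\right) 4 = -36$)
$J{\left(V,Y \right)} = V + 2 Y$
$H = -67$ ($H = 5 \left(-3\right) - 52 = -15 - 52 = -67$)
$U{\left(y \right)} = 81$ ($U{\left(y \right)} = 1 - \left(-8 + 2 \left(-36\right)\right) = 1 - \left(-8 - 72\right) = 1 - -80 = 1 + 80 = 81$)
$H - U{\left(5 A{\left(3 \right)} \right)} = -67 - 81 = -148$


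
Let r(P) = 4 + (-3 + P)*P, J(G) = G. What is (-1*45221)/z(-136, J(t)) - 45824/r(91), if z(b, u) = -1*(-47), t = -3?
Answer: -91116095/94141 ≈ -967.87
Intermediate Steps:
z(b, u) = 47
r(P) = 4 + P*(-3 + P)
(-1*45221)/z(-136, J(t)) - 45824/r(91) = -1*45221/47 - 45824/(4 + 91² - 3*91) = -45221*1/47 - 45824/(4 + 8281 - 273) = -45221/47 - 45824/8012 = -45221/47 - 45824*1/8012 = -45221/47 - 11456/2003 = -91116095/94141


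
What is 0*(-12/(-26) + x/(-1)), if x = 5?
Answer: 0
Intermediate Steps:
0*(-12/(-26) + x/(-1)) = 0*(-12/(-26) + 5/(-1)) = 0*(-12*(-1/26) + 5*(-1)) = 0*(6/13 - 5) = 0*(-59/13) = 0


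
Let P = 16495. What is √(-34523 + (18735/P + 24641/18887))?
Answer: I*√134019631156286841163/62308213 ≈ 185.8*I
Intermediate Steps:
√(-34523 + (18735/P + 24641/18887)) = √(-34523 + (18735/16495 + 24641/18887)) = √(-34523 + (18735*(1/16495) + 24641*(1/18887))) = √(-34523 + (3747/3299 + 24641/18887)) = √(-34523 + 152060248/62308213) = √(-2150914377151/62308213) = I*√134019631156286841163/62308213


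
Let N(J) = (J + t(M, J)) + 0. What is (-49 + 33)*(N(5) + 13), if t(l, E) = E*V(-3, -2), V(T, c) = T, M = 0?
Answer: -48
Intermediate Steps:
t(l, E) = -3*E (t(l, E) = E*(-3) = -3*E)
N(J) = -2*J (N(J) = (J - 3*J) + 0 = -2*J + 0 = -2*J)
(-49 + 33)*(N(5) + 13) = (-49 + 33)*(-2*5 + 13) = -16*(-10 + 13) = -16*3 = -48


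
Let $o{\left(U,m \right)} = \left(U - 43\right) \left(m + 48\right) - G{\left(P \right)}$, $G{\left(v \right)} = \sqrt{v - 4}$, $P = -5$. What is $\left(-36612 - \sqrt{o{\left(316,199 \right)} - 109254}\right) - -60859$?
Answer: $24247 - \sqrt{-41823 - 3 i} \approx 24247.0 + 204.51 i$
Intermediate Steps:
$G{\left(v \right)} = \sqrt{-4 + v}$
$o{\left(U,m \right)} = - 3 i + \left(-43 + U\right) \left(48 + m\right)$ ($o{\left(U,m \right)} = \left(U - 43\right) \left(m + 48\right) - \sqrt{-4 - 5} = \left(-43 + U\right) \left(48 + m\right) - \sqrt{-9} = \left(-43 + U\right) \left(48 + m\right) - 3 i = - 3 i + \left(-43 + U\right) \left(48 + m\right)$)
$\left(-36612 - \sqrt{o{\left(316,199 \right)} - 109254}\right) - -60859 = \left(-36612 - \sqrt{\left(-2064 - 8557 - 3 i + 48 \cdot 316 + 316 \cdot 199\right) - 109254}\right) - -60859 = \left(-36612 - \sqrt{\left(-2064 - 8557 - 3 i + 15168 + 62884\right) - 109254}\right) + 60859 = \left(-36612 - \sqrt{\left(67431 - 3 i\right) - 109254}\right) + 60859 = \left(-36612 - \sqrt{-41823 - 3 i}\right) + 60859 = 24247 - \sqrt{-41823 - 3 i}$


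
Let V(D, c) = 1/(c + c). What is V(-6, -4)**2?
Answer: 1/64 ≈ 0.015625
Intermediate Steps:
V(D, c) = 1/(2*c)
V(-6, -4)**2 = ((1/2)/(-4))**2 = ((1/2)*(-1/4))**2 = (-1/8)**2 = 1/64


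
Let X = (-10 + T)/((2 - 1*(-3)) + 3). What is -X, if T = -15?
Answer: 25/8 ≈ 3.1250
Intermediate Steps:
X = -25/8 (X = (-10 - 15)/((2 - 1*(-3)) + 3) = -25/((2 + 3) + 3) = -25/(5 + 3) = -25/8 ≈ -3.1250)
-X = -1*(-25/8) = 25/8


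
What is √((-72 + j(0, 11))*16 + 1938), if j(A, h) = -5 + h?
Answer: 21*√2 ≈ 29.698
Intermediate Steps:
√((-72 + j(0, 11))*16 + 1938) = √((-72 + (-5 + 11))*16 + 1938) = √((-72 + 6)*16 + 1938) = √(-66*16 + 1938) = √(-1056 + 1938) = √882 = 21*√2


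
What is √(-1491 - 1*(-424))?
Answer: I*√1067 ≈ 32.665*I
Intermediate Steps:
√(-1491 - 1*(-424)) = √(-1491 + 424) = √(-1067) = I*√1067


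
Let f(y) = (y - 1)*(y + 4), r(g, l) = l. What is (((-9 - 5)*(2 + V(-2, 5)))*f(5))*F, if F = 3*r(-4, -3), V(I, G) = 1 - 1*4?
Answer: -4536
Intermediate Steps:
V(I, G) = -3 (V(I, G) = 1 - 4 = -3)
F = -9 (F = 3*(-3) = -9)
f(y) = (-1 + y)*(4 + y)
(((-9 - 5)*(2 + V(-2, 5)))*f(5))*F = (((-9 - 5)*(2 - 3))*(-4 + 5**2 + 3*5))*(-9) = ((-14*(-1))*(-4 + 25 + 15))*(-9) = (14*36)*(-9) = 504*(-9) = -4536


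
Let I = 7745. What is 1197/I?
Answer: 1197/7745 ≈ 0.15455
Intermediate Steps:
1197/I = 1197/7745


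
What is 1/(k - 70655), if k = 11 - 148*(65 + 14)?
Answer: -1/82336 ≈ -1.2145e-5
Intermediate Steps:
k = -11681 (k = 11 - 148*79 = 11 - 11692 = -11681)
1/(k - 70655) = 1/(-11681 - 70655) = 1/(-82336) = -1/82336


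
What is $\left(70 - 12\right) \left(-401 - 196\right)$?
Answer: $-34626$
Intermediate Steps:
$\left(70 - 12\right) \left(-401 - 196\right) = \left(70 - 12\right) \left(-597\right) = 58 \left(-597\right) = -34626$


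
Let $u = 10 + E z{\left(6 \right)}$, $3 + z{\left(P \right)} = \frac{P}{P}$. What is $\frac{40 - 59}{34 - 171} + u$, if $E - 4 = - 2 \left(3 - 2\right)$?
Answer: $\frac{841}{137} \approx 6.1387$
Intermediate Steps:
$z{\left(P \right)} = -2$ ($z{\left(P \right)} = -3 + \frac{P}{P} = -3 + 1 = -2$)
$E = 2$ ($E = 4 - 2 \left(3 - 2\right) = 4 - 2 = 2$)
$u = 6$ ($u = 10 + 2 \left(-2\right) = 10 - 4 = 6$)
$\frac{40 - 59}{34 - 171} + u = \frac{40 - 59}{34 - 171} + 6 = - \frac{19}{-137} + 6 = \left(-19\right) \left(- \frac{1}{137}\right) + 6 = \frac{19}{137} + 6 = \frac{841}{137}$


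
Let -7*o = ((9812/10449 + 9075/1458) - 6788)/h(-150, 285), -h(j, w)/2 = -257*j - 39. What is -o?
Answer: 141705925/11267240292 ≈ 0.012577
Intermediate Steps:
h(j, w) = 78 + 514*j (h(j, w) = -2*(-257*j - 39) = -2*(-39 - 257*j) = 78 + 514*j)
o = -141705925/11267240292 (o = -((9812/10449 + 9075/1458) - 6788)/(7*(78 + 514*(-150))) = -((9812*(1/10449) + 9075*(1/1458)) - 6788)/(7*(78 - 77100)) = -((9812/10449 + 3025/486) - 6788)/(7*(-77022)) = -(149699/20898 - 6788)*(-1)/(7*77022) = -(-141705925)*(-1)/(146286*77022) = -⅐*141705925/1609605756 = -141705925/11267240292 ≈ -0.012577)
-o = -1*(-141705925/11267240292) = 141705925/11267240292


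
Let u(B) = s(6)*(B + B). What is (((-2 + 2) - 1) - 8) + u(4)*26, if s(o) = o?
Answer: 1239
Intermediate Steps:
u(B) = 12*B (u(B) = 6*(B + B) = 6*(2*B) = 12*B)
(((-2 + 2) - 1) - 8) + u(4)*26 = (((-2 + 2) - 1) - 8) + (12*4)*26 = ((0 - 1) - 8) + 48*26 = (-1 - 8) + 1248 = -9 + 1248 = 1239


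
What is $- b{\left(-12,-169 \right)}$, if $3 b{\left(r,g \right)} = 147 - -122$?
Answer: $- \frac{269}{3} \approx -89.667$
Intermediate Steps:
$b{\left(r,g \right)} = \frac{269}{3}$ ($b{\left(r,g \right)} = \frac{147 - -122}{3} = \frac{147 + 122}{3} = \frac{1}{3} \cdot 269 = \frac{269}{3}$)
$- b{\left(-12,-169 \right)} = \left(-1\right) \frac{269}{3} = - \frac{269}{3}$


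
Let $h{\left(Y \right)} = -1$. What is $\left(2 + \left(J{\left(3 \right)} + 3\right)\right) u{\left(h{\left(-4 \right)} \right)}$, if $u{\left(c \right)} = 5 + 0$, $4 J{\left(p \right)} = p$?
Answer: $\frac{115}{4} \approx 28.75$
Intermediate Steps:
$J{\left(p \right)} = \frac{p}{4}$
$u{\left(c \right)} = 5$
$\left(2 + \left(J{\left(3 \right)} + 3\right)\right) u{\left(h{\left(-4 \right)} \right)} = \left(2 + \left(\frac{1}{4} \cdot 3 + 3\right)\right) 5 = \left(2 + \left(\frac{3}{4} + 3\right)\right) 5 = \left(2 + \frac{15}{4}\right) 5 = \frac{23}{4} \cdot 5 = \frac{115}{4}$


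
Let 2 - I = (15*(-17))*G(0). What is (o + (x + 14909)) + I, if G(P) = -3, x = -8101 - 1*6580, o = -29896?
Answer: -30431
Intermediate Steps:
x = -14681 (x = -8101 - 6580 = -14681)
I = -763 (I = 2 - 15*(-17)*(-3) = 2 - (-255)*(-3) = 2 - 1*765 = 2 - 765 = -763)
(o + (x + 14909)) + I = (-29896 + (-14681 + 14909)) - 763 = (-29896 + 228) - 763 = -29668 - 763 = -30431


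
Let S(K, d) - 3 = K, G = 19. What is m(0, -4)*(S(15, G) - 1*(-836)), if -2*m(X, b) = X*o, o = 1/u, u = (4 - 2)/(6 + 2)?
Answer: 0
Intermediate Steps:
u = ¼ (u = 2/8 = 2*(⅛) = ¼ ≈ 0.25000)
S(K, d) = 3 + K
o = 4 (o = 1/(¼) = 4)
m(X, b) = -2*X (m(X, b) = -X*4/2 = -2*X)
m(0, -4)*(S(15, G) - 1*(-836)) = (-2*0)*((3 + 15) - 1*(-836)) = 0*(18 + 836) = 0*854 = 0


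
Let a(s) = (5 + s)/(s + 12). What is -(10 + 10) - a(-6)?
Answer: -119/6 ≈ -19.833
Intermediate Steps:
a(s) = (5 + s)/(12 + s)
-(10 + 10) - a(-6) = -(10 + 10) - (5 - 6)/(12 - 6) = -1*20 - (-1)/6 = -20 - (-1)/6 = -20 - 1*(-1/6) = -20 + 1/6 = -119/6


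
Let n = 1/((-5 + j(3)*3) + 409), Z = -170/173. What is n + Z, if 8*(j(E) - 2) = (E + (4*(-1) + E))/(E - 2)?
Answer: -278618/284239 ≈ -0.98022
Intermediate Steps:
j(E) = 2 + (-4 + 2*E)/(8*(-2 + E)) (j(E) = 2 + ((E + (4*(-1) + E))/(E - 2))/8 = 2 + ((E + (-4 + E))/(-2 + E))/8 = 2 + ((-4 + 2*E)/(-2 + E))/8 = 2 + (-4 + 2*E)/(8*(-2 + E)))
Z = -170/173 (Z = -170*1/173 = -170/173 ≈ -0.98266)
n = 4/1643 (n = 1/((-5 + (9/4)*3) + 409) = 1/((-5 + 27/4) + 409) = 1/(7/4 + 409) = 1/(1643/4) = 4/1643 ≈ 0.0024346)
n + Z = 4/1643 - 170/173 = -278618/284239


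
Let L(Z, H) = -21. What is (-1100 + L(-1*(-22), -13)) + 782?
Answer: -339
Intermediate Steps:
(-1100 + L(-1*(-22), -13)) + 782 = (-1100 - 21) + 782 = -1121 + 782 = -339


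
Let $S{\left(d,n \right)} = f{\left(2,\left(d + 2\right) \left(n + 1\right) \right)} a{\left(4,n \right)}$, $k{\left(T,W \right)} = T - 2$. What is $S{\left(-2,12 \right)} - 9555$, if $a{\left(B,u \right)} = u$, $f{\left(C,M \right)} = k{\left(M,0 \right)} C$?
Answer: $-9603$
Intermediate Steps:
$k{\left(T,W \right)} = -2 + T$ ($k{\left(T,W \right)} = T - 2 = -2 + T$)
$f{\left(C,M \right)} = C \left(-2 + M\right)$ ($f{\left(C,M \right)} = \left(-2 + M\right) C = C \left(-2 + M\right)$)
$S{\left(d,n \right)} = n \left(-4 + 2 \left(1 + n\right) \left(2 + d\right)\right)$ ($S{\left(d,n \right)} = 2 \left(-2 + \left(d + 2\right) \left(n + 1\right)\right) n = 2 \left(-2 + \left(2 + d\right) \left(1 + n\right)\right) n = 2 \left(-2 + \left(1 + n\right) \left(2 + d\right)\right) n = \left(-4 + 2 \left(1 + n\right) \left(2 + d\right)\right) n = n \left(-4 + 2 \left(1 + n\right) \left(2 + d\right)\right)$)
$S{\left(-2,12 \right)} - 9555 = 2 \cdot 12 \left(-2 + 2 \cdot 12 - 24\right) - 9555 = 2 \cdot 12 \left(-2 + 24 - 24\right) - 9555 = 2 \cdot 12 \left(-2\right) - 9555 = -48 - 9555 = -9603$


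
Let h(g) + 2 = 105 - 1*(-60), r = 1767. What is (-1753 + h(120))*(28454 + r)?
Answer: -48051390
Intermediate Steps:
h(g) = 163 (h(g) = -2 + (105 - 1*(-60)) = -2 + (105 + 60) = -2 + 165 = 163)
(-1753 + h(120))*(28454 + r) = (-1753 + 163)*(28454 + 1767) = -1590*30221 = -48051390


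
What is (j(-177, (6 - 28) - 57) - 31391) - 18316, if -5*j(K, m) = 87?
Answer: -248622/5 ≈ -49724.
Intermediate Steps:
j(K, m) = -87/5 (j(K, m) = -⅕*87 = -87/5)
(j(-177, (6 - 28) - 57) - 31391) - 18316 = (-87/5 - 31391) - 18316 = -157042/5 - 18316 = -248622/5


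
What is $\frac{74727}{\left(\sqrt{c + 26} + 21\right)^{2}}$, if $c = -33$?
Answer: $\frac{74727}{\left(21 + i \sqrt{7}\right)^{2}} \approx 161.59 - 41.373 i$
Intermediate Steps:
$\frac{74727}{\left(\sqrt{c + 26} + 21\right)^{2}} = \frac{74727}{\left(\sqrt{-33 + 26} + 21\right)^{2}} = \frac{74727}{\left(\sqrt{-7} + 21\right)^{2}} = \frac{74727}{\left(i \sqrt{7} + 21\right)^{2}} = \frac{74727}{\left(21 + i \sqrt{7}\right)^{2}}$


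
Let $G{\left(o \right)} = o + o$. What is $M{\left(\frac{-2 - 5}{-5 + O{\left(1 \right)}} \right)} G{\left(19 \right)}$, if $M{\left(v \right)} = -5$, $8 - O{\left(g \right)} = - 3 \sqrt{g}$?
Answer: $-190$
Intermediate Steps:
$O{\left(g \right)} = 8 + 3 \sqrt{g}$ ($O{\left(g \right)} = 8 - - 3 \sqrt{g} = 8 + 3 \sqrt{g}$)
$G{\left(o \right)} = 2 o$
$M{\left(\frac{-2 - 5}{-5 + O{\left(1 \right)}} \right)} G{\left(19 \right)} = - 5 \cdot 2 \cdot 19 = \left(-5\right) 38 = -190$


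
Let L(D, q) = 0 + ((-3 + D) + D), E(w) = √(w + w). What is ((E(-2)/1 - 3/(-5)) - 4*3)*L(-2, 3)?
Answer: 399/5 - 14*I ≈ 79.8 - 14.0*I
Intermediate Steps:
E(w) = √2*√w (E(w) = √(2*w) = √2*√w)
L(D, q) = -3 + 2*D (L(D, q) = 0 + (-3 + 2*D) = -3 + 2*D)
((E(-2)/1 - 3/(-5)) - 4*3)*L(-2, 3) = (((√2*√(-2))/1 - 3/(-5)) - 4*3)*(-3 + 2*(-2)) = (((√2*(I*√2))*1 - 3*(-⅕)) - 12)*(-3 - 4) = (((2*I)*1 + ⅗) - 12)*(-7) = ((2*I + ⅗) - 12)*(-7) = ((⅗ + 2*I) - 12)*(-7) = (-57/5 + 2*I)*(-7) = 399/5 - 14*I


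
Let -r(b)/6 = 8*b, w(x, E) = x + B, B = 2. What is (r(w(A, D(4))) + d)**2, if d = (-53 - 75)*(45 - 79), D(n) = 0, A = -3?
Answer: 19360000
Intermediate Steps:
w(x, E) = 2 + x (w(x, E) = x + 2 = 2 + x)
d = 4352 (d = -128*(-34) = 4352)
r(b) = -48*b
(r(w(A, D(4))) + d)**2 = (-48*(2 - 3) + 4352)**2 = (-48*(-1) + 4352)**2 = (48 + 4352)**2 = 4400**2 = 19360000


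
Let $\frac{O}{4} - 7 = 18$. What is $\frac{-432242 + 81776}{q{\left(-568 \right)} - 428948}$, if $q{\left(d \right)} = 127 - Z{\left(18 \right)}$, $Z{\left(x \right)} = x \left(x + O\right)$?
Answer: $\frac{350466}{430945} \approx 0.81325$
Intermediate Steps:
$O = 100$ ($O = 28 + 4 \cdot 18 = 28 + 72 = 100$)
$Z{\left(x \right)} = x \left(100 + x\right)$ ($Z{\left(x \right)} = x \left(x + 100\right) = x \left(100 + x\right)$)
$q{\left(d \right)} = -1997$ ($q{\left(d \right)} = 127 - 18 \left(100 + 18\right) = 127 - 18 \cdot 118 = 127 - 2124 = -1997$)
$\frac{-432242 + 81776}{q{\left(-568 \right)} - 428948} = \frac{-432242 + 81776}{-1997 - 428948} = - \frac{350466}{-430945} = \left(-350466\right) \left(- \frac{1}{430945}\right) = \frac{350466}{430945}$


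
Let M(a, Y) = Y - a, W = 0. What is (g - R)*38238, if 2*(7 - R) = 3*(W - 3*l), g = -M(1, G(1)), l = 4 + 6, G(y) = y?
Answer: -1988376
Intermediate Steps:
l = 10
g = 0 (g = -(1 - 1*1) = -(1 - 1) = -1*0 = 0)
R = 52 (R = 7 - 3*(0 - 3*10)/2 = 7 - 3*(0 - 30)/2 = 7 - 3*(-30)/2 = 7 - ½*(-90) = 7 + 45 = 52)
(g - R)*38238 = (0 - 1*52)*38238 = (0 - 52)*38238 = -52*38238 = -1988376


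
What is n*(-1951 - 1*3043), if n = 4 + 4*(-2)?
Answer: 19976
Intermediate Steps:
n = -4 (n = 4 - 8 = -4)
n*(-1951 - 1*3043) = -4*(-1951 - 1*3043) = -4*(-1951 - 3043) = -4*(-4994) = 19976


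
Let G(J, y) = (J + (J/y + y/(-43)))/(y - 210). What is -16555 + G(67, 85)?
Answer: -7563806166/456875 ≈ -16556.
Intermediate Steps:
G(J, y) = (J - y/43 + J/y)/(-210 + y) (G(J, y) = (J + (J/y + y*(-1/43)))/(-210 + y) = (J + (J/y - y/43))/(-210 + y) = (J + (-y/43 + J/y))/(-210 + y) = (J - y/43 + J/y)/(-210 + y))
-16555 + G(67, 85) = -16555 + (67 - 1/43*85² + 67*85)/(85*(-210 + 85)) = -16555 + (1/85)*(67 - 1/43*7225 + 5695)/(-125) = -16555 + (1/85)*(-1/125)*(67 - 7225/43 + 5695) = -16555 + (1/85)*(-1/125)*(240541/43) = -16555 - 240541/456875 = -7563806166/456875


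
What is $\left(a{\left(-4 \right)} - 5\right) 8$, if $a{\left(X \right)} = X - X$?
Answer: $-40$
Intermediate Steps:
$a{\left(X \right)} = 0$
$\left(a{\left(-4 \right)} - 5\right) 8 = \left(0 - 5\right) 8 = \left(-5\right) 8 = -40$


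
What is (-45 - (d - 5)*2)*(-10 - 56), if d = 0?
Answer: 2310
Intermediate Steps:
(-45 - (d - 5)*2)*(-10 - 56) = (-45 - (0 - 5)*2)*(-10 - 56) = (-45 - (-5)*2)*(-66) = (-45 - 1*(-10))*(-66) = (-45 + 10)*(-66) = -35*(-66) = 2310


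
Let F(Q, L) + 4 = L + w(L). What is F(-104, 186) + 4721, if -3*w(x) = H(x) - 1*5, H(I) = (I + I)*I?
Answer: -54478/3 ≈ -18159.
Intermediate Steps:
H(I) = 2*I² (H(I) = (2*I)*I = 2*I²)
w(x) = 5/3 - 2*x²/3 (w(x) = -(2*x² - 1*5)/3 = -(2*x² - 5)/3 = -(-5 + 2*x²)/3 = 5/3 - 2*x²/3)
F(Q, L) = -7/3 + L - 2*L²/3 (F(Q, L) = -4 + (L + (5/3 - 2*L²/3)) = -4 + (5/3 + L - 2*L²/3) = -7/3 + L - 2*L²/3)
F(-104, 186) + 4721 = (-7/3 + 186 - ⅔*186²) + 4721 = (-7/3 + 186 - ⅔*34596) + 4721 = (-7/3 + 186 - 23064) + 4721 = -68641/3 + 4721 = -54478/3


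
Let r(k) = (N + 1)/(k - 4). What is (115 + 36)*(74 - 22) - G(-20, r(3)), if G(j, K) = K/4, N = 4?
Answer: 31413/4 ≈ 7853.3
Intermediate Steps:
r(k) = 5/(-4 + k) (r(k) = (4 + 1)/(k - 4) = 5/(-4 + k))
G(j, K) = K/4 (G(j, K) = K*(¼) = K/4)
(115 + 36)*(74 - 22) - G(-20, r(3)) = (115 + 36)*(74 - 22) - 5/(-4 + 3)/4 = 151*52 - 5/(-1)/4 = 7852 - 5*(-1)/4 = 7852 - (-5)/4 = 7852 - 1*(-5/4) = 7852 + 5/4 = 31413/4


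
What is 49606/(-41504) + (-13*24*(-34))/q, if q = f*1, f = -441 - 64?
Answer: -232662731/10479760 ≈ -22.201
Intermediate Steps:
f = -505
q = -505 (q = -505*1 = -505)
49606/(-41504) + (-13*24*(-34))/q = 49606/(-41504) + (-13*24*(-34))/(-505) = 49606*(-1/41504) - 312*(-34)*(-1/505) = -24803/20752 + 10608*(-1/505) = -24803/20752 - 10608/505 = -232662731/10479760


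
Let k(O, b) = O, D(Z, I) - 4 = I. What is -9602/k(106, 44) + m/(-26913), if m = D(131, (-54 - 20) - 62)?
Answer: -43067439/475463 ≈ -90.580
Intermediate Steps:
D(Z, I) = 4 + I
m = -132 (m = 4 + ((-54 - 20) - 62) = 4 + (-74 - 62) = 4 - 136 = -132)
-9602/k(106, 44) + m/(-26913) = -9602/106 - 132/(-26913) = -9602*1/106 - 132*(-1/26913) = -4801/53 + 44/8971 = -43067439/475463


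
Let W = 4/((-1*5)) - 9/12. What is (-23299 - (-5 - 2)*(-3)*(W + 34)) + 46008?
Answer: 440551/20 ≈ 22028.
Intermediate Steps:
W = -31/20 (W = 4/(-5) - 9*1/12 = 4*(-⅕) - ¾ = -⅘ - ¾ = -31/20 ≈ -1.5500)
(-23299 - (-5 - 2)*(-3)*(W + 34)) + 46008 = (-23299 - (-5 - 2)*(-3)*(-31/20 + 34)) + 46008 = (-23299 - (-7*(-3))*649/20) + 46008 = (-23299 - 21*649/20) + 46008 = (-23299 - 1*13629/20) + 46008 = (-23299 - 13629/20) + 46008 = -479609/20 + 46008 = 440551/20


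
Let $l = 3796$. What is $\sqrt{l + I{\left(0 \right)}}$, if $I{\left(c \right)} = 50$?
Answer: $\sqrt{3846} \approx 62.016$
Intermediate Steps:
$\sqrt{l + I{\left(0 \right)}} = \sqrt{3796 + 50} = \sqrt{3846}$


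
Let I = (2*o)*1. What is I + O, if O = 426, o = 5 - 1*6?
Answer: 424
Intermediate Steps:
o = -1 (o = 5 - 6 = -1)
I = -2 (I = (2*(-1))*1 = -2*1 = -2)
I + O = -2 + 426 = 424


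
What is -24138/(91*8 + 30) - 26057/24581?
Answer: -306543692/9316199 ≈ -32.904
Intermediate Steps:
-24138/(91*8 + 30) - 26057/24581 = -24138/(728 + 30) - 26057*1/24581 = -24138/758 - 26057/24581 = -24138*1/758 - 26057/24581 = -12069/379 - 26057/24581 = -306543692/9316199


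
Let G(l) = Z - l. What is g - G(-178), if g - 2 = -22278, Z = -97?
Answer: -22357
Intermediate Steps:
g = -22276 (g = 2 - 22278 = -22276)
G(l) = -97 - l
g - G(-178) = -22276 - (-97 - 1*(-178)) = -22276 - (-97 + 178) = -22276 - 1*81 = -22276 - 81 = -22357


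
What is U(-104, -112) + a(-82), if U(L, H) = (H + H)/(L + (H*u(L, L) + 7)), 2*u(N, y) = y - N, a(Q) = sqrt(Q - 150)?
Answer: 224/97 + 2*I*sqrt(58) ≈ 2.3093 + 15.232*I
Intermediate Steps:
a(Q) = sqrt(-150 + Q)
u(N, y) = y/2 - N/2 (u(N, y) = (y - N)/2 = y/2 - N/2)
U(L, H) = 2*H/(7 + L) (U(L, H) = (H + H)/(L + (H*(L/2 - L/2) + 7)) = (2*H)/(L + (H*0 + 7)) = (2*H)/(L + (0 + 7)) = (2*H)/(L + 7) = (2*H)/(7 + L) = 2*H/(7 + L))
U(-104, -112) + a(-82) = 2*(-112)/(7 - 104) + sqrt(-150 - 82) = 2*(-112)/(-97) + sqrt(-232) = 2*(-112)*(-1/97) + 2*I*sqrt(58) = 224/97 + 2*I*sqrt(58)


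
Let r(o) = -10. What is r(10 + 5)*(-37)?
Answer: 370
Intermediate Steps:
r(10 + 5)*(-37) = -10*(-37) = 370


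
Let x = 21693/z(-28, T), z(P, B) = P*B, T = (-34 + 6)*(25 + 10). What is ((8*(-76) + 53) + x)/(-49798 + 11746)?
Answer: 241389/16573760 ≈ 0.014565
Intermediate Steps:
T = -980 (T = -28*35 = -980)
z(P, B) = B*P
x = 3099/3920 (x = 21693/((-980*(-28))) = 21693/27440 = 21693*(1/27440) = 3099/3920 ≈ 0.79056)
((8*(-76) + 53) + x)/(-49798 + 11746) = ((8*(-76) + 53) + 3099/3920)/(-49798 + 11746) = ((-608 + 53) + 3099/3920)/(-38052) = (-555 + 3099/3920)*(-1/38052) = -2172501/3920*(-1/38052) = 241389/16573760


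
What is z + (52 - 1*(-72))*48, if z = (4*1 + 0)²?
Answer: 5968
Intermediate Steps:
z = 16 (z = (4 + 0)² = 4² = 16)
z + (52 - 1*(-72))*48 = 16 + (52 - 1*(-72))*48 = 16 + (52 + 72)*48 = 16 + 124*48 = 16 + 5952 = 5968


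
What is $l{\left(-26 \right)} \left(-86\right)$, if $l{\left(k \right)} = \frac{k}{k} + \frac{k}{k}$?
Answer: $-172$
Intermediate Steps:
$l{\left(k \right)} = 2$ ($l{\left(k \right)} = 1 + 1 = 2$)
$l{\left(-26 \right)} \left(-86\right) = 2 \left(-86\right) = -172$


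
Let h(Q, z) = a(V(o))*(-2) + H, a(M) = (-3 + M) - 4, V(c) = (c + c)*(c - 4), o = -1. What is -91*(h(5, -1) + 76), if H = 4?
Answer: -6734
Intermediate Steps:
V(c) = 2*c*(-4 + c) (V(c) = (2*c)*(-4 + c) = 2*c*(-4 + c))
a(M) = -7 + M
h(Q, z) = -2 (h(Q, z) = (-7 + 2*(-1)*(-4 - 1))*(-2) + 4 = (-7 + 2*(-1)*(-5))*(-2) + 4 = (-7 + 10)*(-2) + 4 = 3*(-2) + 4 = -6 + 4 = -2)
-91*(h(5, -1) + 76) = -91*(-2 + 76) = -91*74 = -6734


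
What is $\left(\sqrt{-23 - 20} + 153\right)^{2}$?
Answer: $\left(153 + i \sqrt{43}\right)^{2} \approx 23366.0 + 2006.6 i$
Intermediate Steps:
$\left(\sqrt{-23 - 20} + 153\right)^{2} = \left(\sqrt{-43} + 153\right)^{2} = \left(i \sqrt{43} + 153\right)^{2} = \left(153 + i \sqrt{43}\right)^{2}$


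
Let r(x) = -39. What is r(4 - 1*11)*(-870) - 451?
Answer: 33479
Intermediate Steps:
r(4 - 1*11)*(-870) - 451 = -39*(-870) - 451 = 33930 - 451 = 33479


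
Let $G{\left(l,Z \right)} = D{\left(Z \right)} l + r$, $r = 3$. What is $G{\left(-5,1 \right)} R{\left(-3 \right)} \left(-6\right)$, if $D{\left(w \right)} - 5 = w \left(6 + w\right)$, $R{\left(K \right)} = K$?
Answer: $-1026$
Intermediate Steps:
$D{\left(w \right)} = 5 + w \left(6 + w\right)$
$G{\left(l,Z \right)} = 3 + l \left(5 + Z^{2} + 6 Z\right)$ ($G{\left(l,Z \right)} = \left(5 + Z^{2} + 6 Z\right) l + 3 = l \left(5 + Z^{2} + 6 Z\right) + 3 = 3 + l \left(5 + Z^{2} + 6 Z\right)$)
$G{\left(-5,1 \right)} R{\left(-3 \right)} \left(-6\right) = \left(3 - 5 \left(5 + 1^{2} + 6 \cdot 1\right)\right) \left(-3\right) \left(-6\right) = \left(3 - 5 \left(5 + 1 + 6\right)\right) \left(-3\right) \left(-6\right) = \left(3 - 60\right) \left(-3\right) \left(-6\right) = \left(-57\right) \left(-3\right) \left(-6\right) = 171 \left(-6\right) = -1026$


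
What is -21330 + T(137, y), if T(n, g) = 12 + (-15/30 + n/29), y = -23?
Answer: -1236199/58 ≈ -21314.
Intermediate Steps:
T(n, g) = 23/2 + n/29 (T(n, g) = 12 + (-15*1/30 + n*(1/29)) = 12 + (-½ + n/29) = 23/2 + n/29)
-21330 + T(137, y) = -21330 + (23/2 + (1/29)*137) = -21330 + (23/2 + 137/29) = -21330 + 941/58 = -1236199/58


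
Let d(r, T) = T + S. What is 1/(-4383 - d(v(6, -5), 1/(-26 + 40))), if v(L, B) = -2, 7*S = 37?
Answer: -14/61437 ≈ -0.00022788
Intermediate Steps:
S = 37/7 (S = (⅐)*37 = 37/7 ≈ 5.2857)
d(r, T) = 37/7 + T (d(r, T) = T + 37/7 = 37/7 + T)
1/(-4383 - d(v(6, -5), 1/(-26 + 40))) = 1/(-4383 - (37/7 + 1/(-26 + 40))) = 1/(-4383 - (37/7 + 1/14)) = 1/(-4383 - 1*75/14) = 1/(-4383 - 75/14) = 1/(-61437/14) = -14/61437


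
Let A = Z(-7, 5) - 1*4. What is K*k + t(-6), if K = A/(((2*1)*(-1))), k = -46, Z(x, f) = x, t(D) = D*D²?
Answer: -469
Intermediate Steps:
t(D) = D³
A = -11 (A = -7 - 1*4 = -7 - 4 = -11)
K = 11/2 (K = -11/((2*1)*(-1)) = -11/(2*(-1)) = -11/(-2) = -11*(-½) = 11/2 ≈ 5.5000)
K*k + t(-6) = (11/2)*(-46) + (-6)³ = -253 - 216 = -469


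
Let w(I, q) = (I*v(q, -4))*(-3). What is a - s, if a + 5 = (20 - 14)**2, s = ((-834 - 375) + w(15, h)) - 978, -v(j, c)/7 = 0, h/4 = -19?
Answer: 2218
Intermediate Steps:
h = -76 (h = 4*(-19) = -76)
v(j, c) = 0 (v(j, c) = -7*0 = 0)
w(I, q) = 0 (w(I, q) = (I*0)*(-3) = 0*(-3) = 0)
s = -2187 (s = ((-834 - 375) + 0) - 978 = (-1209 + 0) - 978 = -1209 - 978 = -2187)
a = 31 (a = -5 + (20 - 14)**2 = -5 + 6**2 = -5 + 36 = 31)
a - s = 31 - 1*(-2187) = 31 + 2187 = 2218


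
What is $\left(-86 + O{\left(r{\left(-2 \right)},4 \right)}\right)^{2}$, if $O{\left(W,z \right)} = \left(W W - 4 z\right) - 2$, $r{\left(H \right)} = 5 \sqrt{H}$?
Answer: $23716$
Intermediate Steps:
$O{\left(W,z \right)} = -2 + W^{2} - 4 z$ ($O{\left(W,z \right)} = \left(W^{2} - 4 z\right) - 2 = -2 + W^{2} - 4 z$)
$\left(-86 + O{\left(r{\left(-2 \right)},4 \right)}\right)^{2} = \left(-86 - \left(18 + 50\right)\right)^{2} = \left(-86 - 68\right)^{2} = \left(-154\right)^{2} = 23716$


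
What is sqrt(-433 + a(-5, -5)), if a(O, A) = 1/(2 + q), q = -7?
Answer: 19*I*sqrt(30)/5 ≈ 20.813*I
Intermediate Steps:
a(O, A) = -1/5 (a(O, A) = 1/(2 - 7) = 1/(-5) = -1/5)
sqrt(-433 + a(-5, -5)) = sqrt(-433 - 1/5) = sqrt(-2166/5) = 19*I*sqrt(30)/5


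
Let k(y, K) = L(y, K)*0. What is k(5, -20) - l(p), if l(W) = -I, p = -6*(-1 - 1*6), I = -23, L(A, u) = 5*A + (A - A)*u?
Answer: -23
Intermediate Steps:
L(A, u) = 5*A (L(A, u) = 5*A + 0*u = 5*A + 0 = 5*A)
p = 42 (p = -6*(-1 - 6) = -6*(-7) = 42)
k(y, K) = 0 (k(y, K) = (5*y)*0 = 0)
l(W) = 23 (l(W) = -1*(-23) = 23)
k(5, -20) - l(p) = 0 - 1*23 = 0 - 23 = -23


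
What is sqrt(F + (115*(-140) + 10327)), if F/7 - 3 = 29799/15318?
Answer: I*sqrt(16622969354)/1702 ≈ 75.752*I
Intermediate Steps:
F = 58919/1702 (F = 21 + 7*(29799/15318) = 21 + 7*(29799*(1/15318)) = 21 + 7*(3311/1702) = 21 + 23177/1702 = 58919/1702 ≈ 34.617)
sqrt(F + (115*(-140) + 10327)) = sqrt(58919/1702 + (115*(-140) + 10327)) = sqrt(58919/1702 + (-16100 + 10327)) = sqrt(58919/1702 - 5773) = sqrt(-9766727/1702) = I*sqrt(16622969354)/1702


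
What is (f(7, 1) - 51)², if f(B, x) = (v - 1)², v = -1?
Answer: 2209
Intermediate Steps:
f(B, x) = 4 (f(B, x) = (-1 - 1)² = (-2)² = 4)
(f(7, 1) - 51)² = (4 - 51)² = (-47)² = 2209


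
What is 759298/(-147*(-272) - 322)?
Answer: 379649/19831 ≈ 19.144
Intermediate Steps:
759298/(-147*(-272) - 322) = 759298/(39984 - 322) = 759298/39662 = 759298*(1/39662) = 379649/19831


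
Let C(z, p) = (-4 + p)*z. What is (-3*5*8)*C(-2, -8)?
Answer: -2880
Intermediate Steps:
C(z, p) = z*(-4 + p)
(-3*5*8)*C(-2, -8) = (-3*5*8)*(-2*(-4 - 8)) = (-15*8)*(-2*(-12)) = -120*24 = -2880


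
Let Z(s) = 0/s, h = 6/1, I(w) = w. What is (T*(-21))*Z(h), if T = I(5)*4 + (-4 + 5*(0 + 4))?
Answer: 0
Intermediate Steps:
h = 6 (h = 6*1 = 6)
T = 36 (T = 5*4 + (-4 + 5*(0 + 4)) = 20 + (-4 + 5*4) = 20 + (-4 + 20) = 20 + 16 = 36)
Z(s) = 0
(T*(-21))*Z(h) = (36*(-21))*0 = -756*0 = 0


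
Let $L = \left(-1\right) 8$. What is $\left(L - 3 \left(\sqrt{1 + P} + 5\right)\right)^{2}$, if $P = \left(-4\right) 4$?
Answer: $394 + 138 i \sqrt{15} \approx 394.0 + 534.47 i$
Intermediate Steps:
$L = -8$
$P = -16$
$\left(L - 3 \left(\sqrt{1 + P} + 5\right)\right)^{2} = \left(-8 - 3 \left(\sqrt{1 - 16} + 5\right)\right)^{2} = \left(-8 - 3 \left(\sqrt{-15} + 5\right)\right)^{2} = \left(-8 - 3 \left(i \sqrt{15} + 5\right)\right)^{2} = \left(-8 - 3 \left(5 + i \sqrt{15}\right)\right)^{2} = \left(-8 - \left(15 + 3 i \sqrt{15}\right)\right)^{2} = \left(-23 - 3 i \sqrt{15}\right)^{2}$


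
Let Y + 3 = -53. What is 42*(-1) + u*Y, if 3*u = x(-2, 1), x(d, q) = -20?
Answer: 994/3 ≈ 331.33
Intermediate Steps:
Y = -56 (Y = -3 - 53 = -56)
u = -20/3 (u = (1/3)*(-20) = -20/3 ≈ -6.6667)
42*(-1) + u*Y = 42*(-1) - 20/3*(-56) = -42 + 1120/3 = 994/3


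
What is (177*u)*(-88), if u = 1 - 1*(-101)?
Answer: -1588752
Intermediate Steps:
u = 102 (u = 1 + 101 = 102)
(177*u)*(-88) = (177*102)*(-88) = 18054*(-88) = -1588752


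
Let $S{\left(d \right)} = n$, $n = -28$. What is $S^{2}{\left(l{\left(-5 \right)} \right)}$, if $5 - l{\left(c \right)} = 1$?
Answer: $784$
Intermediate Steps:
$l{\left(c \right)} = 4$ ($l{\left(c \right)} = 5 - 1 = 4$)
$S{\left(d \right)} = -28$
$S^{2}{\left(l{\left(-5 \right)} \right)} = \left(-28\right)^{2} = 784$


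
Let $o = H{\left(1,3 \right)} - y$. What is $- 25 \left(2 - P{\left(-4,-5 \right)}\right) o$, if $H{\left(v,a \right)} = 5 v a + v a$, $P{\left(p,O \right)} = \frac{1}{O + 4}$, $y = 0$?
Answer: $-1350$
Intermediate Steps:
$P{\left(p,O \right)} = \frac{1}{4 + O}$
$H{\left(v,a \right)} = 6 a v$ ($H{\left(v,a \right)} = 5 a v + a v = 6 a v$)
$o = 18$ ($o = 6 \cdot 3 \cdot 1 - 0 = 18 + 0 = 18$)
$- 25 \left(2 - P{\left(-4,-5 \right)}\right) o = - 25 \left(2 - \frac{1}{4 - 5}\right) 18 = - 25 \left(2 - \frac{1}{-1}\right) 18 = - 25 \left(2 - -1\right) 18 = - 25 \left(2 + 1\right) 18 = \left(-25\right) 3 \cdot 18 = \left(-75\right) 18 = -1350$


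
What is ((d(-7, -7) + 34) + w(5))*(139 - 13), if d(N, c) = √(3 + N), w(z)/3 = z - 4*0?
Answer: 6174 + 252*I ≈ 6174.0 + 252.0*I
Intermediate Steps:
w(z) = 3*z (w(z) = 3*(z - 4*0) = 3*(z + 0) = 3*z)
((d(-7, -7) + 34) + w(5))*(139 - 13) = ((√(3 - 7) + 34) + 3*5)*(139 - 13) = ((√(-4) + 34) + 15)*126 = ((2*I + 34) + 15)*126 = ((34 + 2*I) + 15)*126 = (49 + 2*I)*126 = 6174 + 252*I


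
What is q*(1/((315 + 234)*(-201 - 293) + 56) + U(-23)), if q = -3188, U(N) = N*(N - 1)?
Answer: -238581629606/135575 ≈ -1.7598e+6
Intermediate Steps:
U(N) = N*(-1 + N)
q*(1/((315 + 234)*(-201 - 293) + 56) + U(-23)) = -3188*(1/((315 + 234)*(-201 - 293) + 56) - 23*(-1 - 23)) = -3188*(1/(549*(-494) + 56) - 23*(-24)) = -3188*(1/(-271206 + 56) + 552) = -3188*(1/(-271150) + 552) = -3188*(-1/271150 + 552) = -3188*149674799/271150 = -238581629606/135575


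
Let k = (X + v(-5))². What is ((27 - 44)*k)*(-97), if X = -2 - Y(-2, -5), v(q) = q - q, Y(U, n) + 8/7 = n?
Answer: 1386809/49 ≈ 28302.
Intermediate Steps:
Y(U, n) = -8/7 + n
v(q) = 0
X = 29/7 (X = -2 - (-8/7 - 5) = -2 - 1*(-43/7) = -2 + 43/7 = 29/7 ≈ 4.1429)
k = 841/49 (k = (29/7 + 0)² = (29/7)² = 841/49 ≈ 17.163)
((27 - 44)*k)*(-97) = ((27 - 44)*(841/49))*(-97) = -17*841/49*(-97) = -14297/49*(-97) = 1386809/49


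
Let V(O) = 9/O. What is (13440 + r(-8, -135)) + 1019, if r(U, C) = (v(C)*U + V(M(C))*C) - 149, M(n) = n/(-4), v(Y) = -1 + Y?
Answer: 15362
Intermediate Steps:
M(n) = -n/4 (M(n) = n*(-¼) = -n/4)
r(U, C) = -185 + U*(-1 + C) (r(U, C) = ((-1 + C)*U + (9/((-C/4)))*C) - 149 = (U*(-1 + C) + (9*(-4/C))*C) - 149 = (U*(-1 + C) + (-36/C)*C) - 149 = (U*(-1 + C) - 36) - 149 = (-36 + U*(-1 + C)) - 149 = -185 + U*(-1 + C))
(13440 + r(-8, -135)) + 1019 = (13440 + (-185 - 8*(-1 - 135))) + 1019 = (13440 + (-185 - 8*(-136))) + 1019 = (13440 + (-185 + 1088)) + 1019 = (13440 + 903) + 1019 = 14343 + 1019 = 15362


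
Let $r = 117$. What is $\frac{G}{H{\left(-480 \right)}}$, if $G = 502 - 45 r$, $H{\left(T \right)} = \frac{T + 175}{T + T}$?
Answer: $- \frac{914496}{61} \approx -14992.0$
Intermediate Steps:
$H{\left(T \right)} = \frac{175 + T}{2 T}$
$G = -4763$ ($G = 502 - 5265 = -4763$)
$\frac{G}{H{\left(-480 \right)}} = - \frac{4763}{\frac{1}{2} \frac{1}{-480} \left(175 - 480\right)} = - \frac{4763}{\frac{1}{2} \left(- \frac{1}{480}\right) \left(-305\right)} = - \frac{4763}{\frac{61}{192}} = \left(-4763\right) \frac{192}{61} = - \frac{914496}{61}$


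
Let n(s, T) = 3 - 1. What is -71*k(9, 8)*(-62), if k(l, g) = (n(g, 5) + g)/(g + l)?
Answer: 44020/17 ≈ 2589.4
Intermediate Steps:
n(s, T) = 2
k(l, g) = (2 + g)/(g + l)
-71*k(9, 8)*(-62) = -71*(2 + 8)/(8 + 9)*(-62) = -71*10/17*(-62) = -710/17*(-62) = 44020/17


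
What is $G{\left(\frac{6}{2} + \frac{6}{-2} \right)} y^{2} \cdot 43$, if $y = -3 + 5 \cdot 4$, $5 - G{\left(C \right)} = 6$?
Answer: $-12427$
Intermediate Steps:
$G{\left(C \right)} = -1$ ($G{\left(C \right)} = 5 - 6 = -1$)
$y = 17$ ($y = -3 + 20 = 17$)
$G{\left(\frac{6}{2} + \frac{6}{-2} \right)} y^{2} \cdot 43 = - 17^{2} \cdot 43 = \left(-1\right) 289 \cdot 43 = \left(-289\right) 43 = -12427$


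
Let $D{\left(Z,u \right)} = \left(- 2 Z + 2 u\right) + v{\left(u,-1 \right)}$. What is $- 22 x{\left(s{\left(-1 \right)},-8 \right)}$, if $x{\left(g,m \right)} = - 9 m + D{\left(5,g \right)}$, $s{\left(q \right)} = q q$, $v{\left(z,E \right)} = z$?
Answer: $-1430$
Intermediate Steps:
$s{\left(q \right)} = q^{2}$
$D{\left(Z,u \right)} = - 2 Z + 3 u$ ($D{\left(Z,u \right)} = \left(- 2 Z + 2 u\right) + u = - 2 Z + 3 u$)
$x{\left(g,m \right)} = -10 - 9 m + 3 g$ ($x{\left(g,m \right)} = - 9 m + \left(\left(-2\right) 5 + 3 g\right) = - 9 m + \left(-10 + 3 g\right) = -10 - 9 m + 3 g$)
$- 22 x{\left(s{\left(-1 \right)},-8 \right)} = - 22 \left(-10 - -72 + 3 \left(-1\right)^{2}\right) = - 22 \left(-10 + 72 + 3 \cdot 1\right) = - 22 \left(-10 + 72 + 3\right) = \left(-22\right) 65 = -1430$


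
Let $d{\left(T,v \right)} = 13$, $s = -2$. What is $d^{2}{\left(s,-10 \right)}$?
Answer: $169$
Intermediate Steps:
$d^{2}{\left(s,-10 \right)} = 13^{2} = 169$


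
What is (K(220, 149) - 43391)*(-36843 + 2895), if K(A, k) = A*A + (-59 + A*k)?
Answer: -1280858040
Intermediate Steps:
K(A, k) = -59 + A**2 + A*k (K(A, k) = A**2 + (-59 + A*k) = -59 + A**2 + A*k)
(K(220, 149) - 43391)*(-36843 + 2895) = ((-59 + 220**2 + 220*149) - 43391)*(-36843 + 2895) = ((-59 + 48400 + 32780) - 43391)*(-33948) = (81121 - 43391)*(-33948) = 37730*(-33948) = -1280858040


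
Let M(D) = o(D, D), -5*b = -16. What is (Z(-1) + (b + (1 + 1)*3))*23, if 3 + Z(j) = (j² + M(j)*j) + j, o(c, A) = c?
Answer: 828/5 ≈ 165.60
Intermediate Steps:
b = 16/5 (b = -⅕*(-16) = 16/5 ≈ 3.2000)
M(D) = D
Z(j) = -3 + j + 2*j² (Z(j) = -3 + ((j² + j*j) + j) = -3 + ((j² + j²) + j) = -3 + (2*j² + j) = -3 + (j + 2*j²) = -3 + j + 2*j²)
(Z(-1) + (b + (1 + 1)*3))*23 = ((-3 - 1 + 2*(-1)²) + (16/5 + (1 + 1)*3))*23 = ((-3 - 1 + 2*1) + (16/5 + 2*3))*23 = ((-3 - 1 + 2) + (16/5 + 6))*23 = (-2 + 46/5)*23 = (36/5)*23 = 828/5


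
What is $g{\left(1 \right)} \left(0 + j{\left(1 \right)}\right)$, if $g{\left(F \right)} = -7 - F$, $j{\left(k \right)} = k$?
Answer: $-8$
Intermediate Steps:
$g{\left(1 \right)} \left(0 + j{\left(1 \right)}\right) = \left(-7 - 1\right) \left(0 + 1\right) = \left(-7 - 1\right) 1 = \left(-8\right) 1 = -8$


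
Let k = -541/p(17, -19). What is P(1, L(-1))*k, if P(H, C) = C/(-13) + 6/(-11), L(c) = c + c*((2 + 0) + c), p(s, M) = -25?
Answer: -30296/3575 ≈ -8.4744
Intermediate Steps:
L(c) = c + c*(2 + c)
P(H, C) = -6/11 - C/13 (P(H, C) = C*(-1/13) + 6*(-1/11) = -C/13 - 6/11 = -6/11 - C/13)
k = 541/25 (k = -541/(-25) = -541*(-1/25) = 541/25 ≈ 21.640)
P(1, L(-1))*k = (-6/11 - (-1)*(3 - 1)/13)*(541/25) = (-6/11 - (-1)*2/13)*(541/25) = (-6/11 - 1/13*(-2))*(541/25) = (-6/11 + 2/13)*(541/25) = -56/143*541/25 = -30296/3575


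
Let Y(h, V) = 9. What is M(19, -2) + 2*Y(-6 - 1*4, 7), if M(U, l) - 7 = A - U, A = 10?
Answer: 16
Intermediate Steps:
M(U, l) = 17 - U (M(U, l) = 7 + (10 - U) = 17 - U)
M(19, -2) + 2*Y(-6 - 1*4, 7) = (17 - 1*19) + 2*9 = (17 - 19) + 18 = -2 + 18 = 16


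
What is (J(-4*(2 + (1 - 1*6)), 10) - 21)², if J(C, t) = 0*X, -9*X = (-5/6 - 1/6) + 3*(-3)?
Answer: 441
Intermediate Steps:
X = 10/9 (X = -((-5/6 - 1/6) + 3*(-3))/9 = -((-5*⅙ - 1*⅙) - 9)/9 = -((-⅚ - ⅙) - 9)/9 = -(-1 - 9)/9 = -⅑*(-10) = 10/9 ≈ 1.1111)
J(C, t) = 0 (J(C, t) = 0*(10/9) = 0)
(J(-4*(2 + (1 - 1*6)), 10) - 21)² = (0 - 21)² = (-21)² = 441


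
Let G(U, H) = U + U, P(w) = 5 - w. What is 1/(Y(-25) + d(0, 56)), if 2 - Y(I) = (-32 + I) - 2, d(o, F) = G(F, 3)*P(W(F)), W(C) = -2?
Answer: 1/845 ≈ 0.0011834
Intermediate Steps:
G(U, H) = 2*U
d(o, F) = 14*F (d(o, F) = (2*F)*(5 - 1*(-2)) = (2*F)*(5 + 2) = (2*F)*7 = 14*F)
Y(I) = 36 - I (Y(I) = 2 - ((-32 + I) - 2) = 2 - (-34 + I) = 2 + (34 - I) = 36 - I)
1/(Y(-25) + d(0, 56)) = 1/((36 - 1*(-25)) + 14*56) = 1/((36 + 25) + 784) = 1/(61 + 784) = 1/845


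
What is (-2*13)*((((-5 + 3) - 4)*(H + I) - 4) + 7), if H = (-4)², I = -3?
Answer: 1950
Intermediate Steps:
H = 16
(-2*13)*((((-5 + 3) - 4)*(H + I) - 4) + 7) = (-2*13)*((((-5 + 3) - 4)*(16 - 3) - 4) + 7) = -26*(((-2 - 4)*13 - 4) + 7) = -26*((-6*13 - 4) + 7) = -26*((-78 - 4) + 7) = -26*(-82 + 7) = -26*(-75) = 1950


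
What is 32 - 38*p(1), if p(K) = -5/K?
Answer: 222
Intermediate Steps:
32 - 38*p(1) = 32 - (-190)/1 = 32 - (-190) = 32 - 38*(-5) = 32 + 190 = 222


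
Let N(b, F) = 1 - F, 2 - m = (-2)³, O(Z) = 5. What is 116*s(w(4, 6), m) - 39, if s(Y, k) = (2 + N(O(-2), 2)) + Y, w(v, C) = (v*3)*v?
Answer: 5645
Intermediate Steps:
m = 10 (m = 2 - 1*(-2)³ = 2 - 1*(-8) = 2 + 8 = 10)
w(v, C) = 3*v² (w(v, C) = (3*v)*v = 3*v²)
s(Y, k) = 1 + Y (s(Y, k) = (2 + (1 - 1*2)) + Y = (2 + (1 - 2)) + Y = (2 - 1) + Y = 1 + Y)
116*s(w(4, 6), m) - 39 = 116*(1 + 3*4²) - 39 = 116*(1 + 3*16) - 39 = 116*(1 + 48) - 39 = 116*49 - 39 = 5684 - 39 = 5645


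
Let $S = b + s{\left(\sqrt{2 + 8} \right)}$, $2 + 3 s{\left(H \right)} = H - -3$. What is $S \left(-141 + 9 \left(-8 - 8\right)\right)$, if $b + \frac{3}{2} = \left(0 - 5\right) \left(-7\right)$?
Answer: $- \frac{19285}{2} - 95 \sqrt{10} \approx -9942.9$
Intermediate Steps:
$s{\left(H \right)} = \frac{1}{3} + \frac{H}{3}$ ($s{\left(H \right)} = - \frac{2}{3} + \frac{H - -3}{3} = - \frac{2}{3} + \frac{H + 3}{3} = - \frac{2}{3} + \frac{3 + H}{3} = - \frac{2}{3} + \left(1 + \frac{H}{3}\right) = \frac{1}{3} + \frac{H}{3}$)
$b = \frac{67}{2}$ ($b = - \frac{3}{2} + \left(0 - 5\right) \left(-7\right) = - \frac{3}{2} - -35 = - \frac{3}{2} + 35 = \frac{67}{2} \approx 33.5$)
$S = \frac{203}{6} + \frac{\sqrt{10}}{3}$ ($S = \frac{67}{2} + \left(\frac{1}{3} + \frac{\sqrt{2 + 8}}{3}\right) = \frac{67}{2} + \left(\frac{1}{3} + \frac{\sqrt{10}}{3}\right) = \frac{203}{6} + \frac{\sqrt{10}}{3} \approx 34.887$)
$S \left(-141 + 9 \left(-8 - 8\right)\right) = \left(\frac{203}{6} + \frac{\sqrt{10}}{3}\right) \left(-141 + 9 \left(-8 - 8\right)\right) = \left(\frac{203}{6} + \frac{\sqrt{10}}{3}\right) \left(-141 + 9 \left(-16\right)\right) = \left(\frac{203}{6} + \frac{\sqrt{10}}{3}\right) \left(-141 - 144\right) = \left(\frac{203}{6} + \frac{\sqrt{10}}{3}\right) \left(-285\right) = - \frac{19285}{2} - 95 \sqrt{10}$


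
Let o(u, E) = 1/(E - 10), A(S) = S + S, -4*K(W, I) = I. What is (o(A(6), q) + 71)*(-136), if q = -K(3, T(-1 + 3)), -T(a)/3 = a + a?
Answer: -125392/13 ≈ -9645.5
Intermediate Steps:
T(a) = -6*a (T(a) = -3*(a + a) = -6*a)
K(W, I) = -I/4
A(S) = 2*S
q = -3 (q = -(-1)*(-6*(-1 + 3))/4 = -(-1)*(-6*2)/4 = -(-1)*(-12)/4 = -1*3 = -3)
o(u, E) = 1/(-10 + E)
(o(A(6), q) + 71)*(-136) = (1/(-10 - 3) + 71)*(-136) = (1/(-13) + 71)*(-136) = (-1/13 + 71)*(-136) = (922/13)*(-136) = -125392/13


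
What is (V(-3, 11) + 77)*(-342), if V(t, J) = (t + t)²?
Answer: -38646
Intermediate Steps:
V(t, J) = 4*t² (V(t, J) = (2*t)² = 4*t²)
(V(-3, 11) + 77)*(-342) = (4*(-3)² + 77)*(-342) = (4*9 + 77)*(-342) = (36 + 77)*(-342) = 113*(-342) = -38646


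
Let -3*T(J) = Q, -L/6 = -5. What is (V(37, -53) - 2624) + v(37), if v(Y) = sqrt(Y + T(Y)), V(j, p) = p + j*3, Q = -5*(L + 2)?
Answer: -2566 + sqrt(813)/3 ≈ -2556.5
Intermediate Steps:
L = 30 (L = -6*(-5) = 30)
Q = -160 (Q = -5*(30 + 2) = -5*32 = -160)
T(J) = 160/3 (T(J) = -1/3*(-160) = 160/3)
V(j, p) = p + 3*j
v(Y) = sqrt(160/3 + Y) (v(Y) = sqrt(Y + 160/3) = sqrt(160/3 + Y))
(V(37, -53) - 2624) + v(37) = ((-53 + 3*37) - 2624) + sqrt(480 + 9*37)/3 = ((-53 + 111) - 2624) + sqrt(480 + 333)/3 = (58 - 2624) + sqrt(813)/3 = -2566 + sqrt(813)/3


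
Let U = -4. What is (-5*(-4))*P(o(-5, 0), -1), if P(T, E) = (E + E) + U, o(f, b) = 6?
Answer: -120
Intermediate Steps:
P(T, E) = -4 + 2*E (P(T, E) = (E + E) - 4 = 2*E - 4 = -4 + 2*E)
(-5*(-4))*P(o(-5, 0), -1) = (-5*(-4))*(-4 + 2*(-1)) = 20*(-4 - 2) = 20*(-6) = -120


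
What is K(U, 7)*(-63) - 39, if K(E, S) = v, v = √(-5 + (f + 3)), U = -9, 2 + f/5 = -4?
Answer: -39 - 252*I*√2 ≈ -39.0 - 356.38*I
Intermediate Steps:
f = -30 (f = -10 + 5*(-4) = -10 - 20 = -30)
v = 4*I*√2 (v = √(-5 + (-30 + 3)) = √(-5 - 27) = √(-32) = 4*I*√2 ≈ 5.6569*I)
K(E, S) = 4*I*√2
K(U, 7)*(-63) - 39 = (4*I*√2)*(-63) - 39 = -252*I*√2 - 39 = -39 - 252*I*√2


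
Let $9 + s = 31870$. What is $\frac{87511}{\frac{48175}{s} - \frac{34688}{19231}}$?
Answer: $- \frac{53619642870301}{178740943} \approx -2.9999 \cdot 10^{5}$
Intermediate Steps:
$s = 31861$ ($s = -9 + 31870 = 31861$)
$\frac{87511}{\frac{48175}{s} - \frac{34688}{19231}} = \frac{87511}{\frac{48175}{31861} - \frac{34688}{19231}} = \frac{87511}{- \frac{178740943}{612718891}} = 87511 \left(- \frac{612718891}{178740943}\right) = - \frac{53619642870301}{178740943}$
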